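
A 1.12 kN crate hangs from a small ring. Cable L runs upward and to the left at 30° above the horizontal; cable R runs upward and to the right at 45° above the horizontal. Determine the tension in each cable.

ΣF_x = 0: −T_L·cos30° + T_R·cos45° = 0 → T_R = 1.22474·T_L.
ΣF_y = 0: T_L·sin30° + T_R·sin45° = 1.12.
Substitute: T_L·(0.5 + 1.22474·0.707107) = 1.12 → T_L = 0.819899 ≈ 0.8199 kN.
Then T_R = 1.22474 × 0.819899 = 1.004 kN.

T_L = 0.8199 kN, T_R = 1.004 kN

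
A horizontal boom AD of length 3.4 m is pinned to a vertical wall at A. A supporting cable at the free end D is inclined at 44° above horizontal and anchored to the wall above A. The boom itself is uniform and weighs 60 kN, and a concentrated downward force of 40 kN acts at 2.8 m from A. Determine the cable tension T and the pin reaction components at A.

T = 90.61 kN, A_x = 65.18 kN, A_y = 37.06 kN

ΣM about A: T·sin44°·3.4 − 60·1.7 − 40·2.8 = 0 → T = 214/(3.4·0.694658) = 90.6074 ≈ 90.61 kN.
ΣF_x = 0: A_x − T·cos44° = 0 → A_x = 90.6074 × 0.71934 = 65.18 kN.
ΣF_y = 0: A_y + T·sin44° − 60 − 40 = 0 → A_y = 100 − 90.6074 × 0.694658 = 37.06 kN.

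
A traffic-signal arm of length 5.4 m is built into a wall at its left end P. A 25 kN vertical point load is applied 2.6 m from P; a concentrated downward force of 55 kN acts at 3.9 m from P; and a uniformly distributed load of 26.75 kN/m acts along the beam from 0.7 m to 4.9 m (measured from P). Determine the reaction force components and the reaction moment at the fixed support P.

P_x = 0, P_y = 192.4 kN, M_P = 594.1 kN·m

Resultant of the distributed load: 26.75 × 4.2 = 112.35 kN at 2.8 m from P.
ΣF_x = 0: P_x = 0.
ΣF_y = 0: P_y − 25 − 55 − 26.75·4.2 = 0 → P_y = 192.4 kN.
ΣM about P: M_P − 25·2.6 − 55·3.9 − (26.75·4.2)·2.8 = 0 → M_P = 594.1 kN·m.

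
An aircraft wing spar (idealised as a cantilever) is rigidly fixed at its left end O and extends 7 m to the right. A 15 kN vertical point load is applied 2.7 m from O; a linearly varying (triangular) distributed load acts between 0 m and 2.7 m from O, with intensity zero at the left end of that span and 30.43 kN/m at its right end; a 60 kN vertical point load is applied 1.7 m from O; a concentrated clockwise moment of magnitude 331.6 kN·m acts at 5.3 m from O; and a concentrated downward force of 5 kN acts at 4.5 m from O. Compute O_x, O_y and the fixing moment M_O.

O_x = 0, O_y = 121.1 kN, M_O = 570.5 kN·m

Resultant of the triangular load: ½ × 30.43 × 2.7 = 41.0805 kN, acting at 1.8 m from O (one-third of the span from the peak).
ΣF_x = 0: O_x = 0.
ΣF_y = 0: O_y − 15 − ½·30.43·2.7 − 60 − 5 = 0 → O_y = 121.1 kN.
ΣM about O: M_O − 15·2.7 − (½·30.43·2.7)·1.8 − 60·1.7 − 331.6 − 5·4.5 = 0 → M_O = 570.5 kN·m.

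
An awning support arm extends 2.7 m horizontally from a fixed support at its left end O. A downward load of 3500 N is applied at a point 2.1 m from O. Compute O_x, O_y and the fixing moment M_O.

O_x = 0, O_y = 3500 N, M_O = 7350 N·m

ΣF_x = 0: O_x = 0.
ΣF_y = 0: O_y − 3500 = 0 → O_y = 3500 N.
ΣM about O: M_O − 3500·2.1 = 0 → M_O = 7350 N·m.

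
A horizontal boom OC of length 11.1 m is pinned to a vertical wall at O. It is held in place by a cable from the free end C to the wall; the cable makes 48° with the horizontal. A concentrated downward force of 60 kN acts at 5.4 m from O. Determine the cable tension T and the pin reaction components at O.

ΣM about O: T·sin48°·11.1 − 60·5.4 = 0 → T = 324/(11.1·0.743145) = 39.2779 ≈ 39.28 kN.
ΣF_x = 0: O_x − T·cos48° = 0 → O_x = 39.2779 × 0.669131 = 26.28 kN.
ΣF_y = 0: O_y + T·sin48° − 60 = 0 → O_y = 60 − 39.2779 × 0.743145 = 30.81 kN.

T = 39.28 kN, O_x = 26.28 kN, O_y = 30.81 kN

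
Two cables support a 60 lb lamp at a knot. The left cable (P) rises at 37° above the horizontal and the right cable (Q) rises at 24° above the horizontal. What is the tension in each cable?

ΣF_x = 0: −T_P·cos37° + T_Q·cos24° = 0 → T_Q = 0.874215·T_P.
ΣF_y = 0: T_P·sin37° + T_Q·sin24° = 60.
Substitute: T_P·(0.601815 + 0.874215·0.406737) = 60 → T_P = 62.6703 ≈ 62.67 lb.
Then T_Q = 0.874215 × 62.6703 = 54.79 lb.

T_P = 62.67 lb, T_Q = 54.79 lb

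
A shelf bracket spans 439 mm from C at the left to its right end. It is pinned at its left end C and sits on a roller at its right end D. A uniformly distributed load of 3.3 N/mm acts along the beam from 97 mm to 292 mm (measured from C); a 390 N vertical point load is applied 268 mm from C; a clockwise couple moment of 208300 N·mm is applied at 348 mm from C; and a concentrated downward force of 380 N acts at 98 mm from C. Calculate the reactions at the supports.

Resultant of the distributed load: 3.3 × 195 = 643.5 N at 194.5 mm from C.
Moments about C: D_y·439 − (3.3·195)·194.5 − 390·268 − 208300 − 380·98 = 0 → D_y = 475220.75/439 = 1082.51 ≈ 1083 N.
ΣF_y = 0: C_y + 1082.51 − 3.3·195 − 390 − 380 = 0 → C_y = 331.0 N.
ΣF_x = 0: no horizontal applied forces, so C_x = 0.

C_x = 0, C_y = 331.0 N, D_y = 1083 N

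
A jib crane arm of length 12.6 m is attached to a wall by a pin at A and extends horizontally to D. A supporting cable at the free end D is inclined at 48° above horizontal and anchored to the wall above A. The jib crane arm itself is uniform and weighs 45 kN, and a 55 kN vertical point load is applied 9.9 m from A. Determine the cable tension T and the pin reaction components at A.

T = 88.43 kN, A_x = 59.17 kN, A_y = 34.29 kN

ΣM about A: T·sin48°·12.6 − 45·6.3 − 55·9.9 = 0 → T = 828/(12.6·0.743145) = 88.4273 ≈ 88.43 kN.
ΣF_x = 0: A_x − T·cos48° = 0 → A_x = 88.4273 × 0.669131 = 59.17 kN.
ΣF_y = 0: A_y + T·sin48° − 45 − 55 = 0 → A_y = 100 − 88.4273 × 0.743145 = 34.29 kN.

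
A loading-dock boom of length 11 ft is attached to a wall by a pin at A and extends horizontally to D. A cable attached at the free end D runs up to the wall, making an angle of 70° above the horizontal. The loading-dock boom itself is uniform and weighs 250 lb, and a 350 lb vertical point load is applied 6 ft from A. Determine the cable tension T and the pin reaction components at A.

T = 336.2 lb, A_x = 115.0 lb, A_y = 284.1 lb

ΣM about A: T·sin70°·11 − 250·5.5 − 350·6 = 0 → T = 3475/(11·0.939693) = 336.183 ≈ 336.2 lb.
ΣF_x = 0: A_x − T·cos70° = 0 → A_x = 336.183 × 0.34202 = 115.0 lb.
ΣF_y = 0: A_y + T·sin70° − 250 − 350 = 0 → A_y = 600 − 336.183 × 0.939693 = 284.1 lb.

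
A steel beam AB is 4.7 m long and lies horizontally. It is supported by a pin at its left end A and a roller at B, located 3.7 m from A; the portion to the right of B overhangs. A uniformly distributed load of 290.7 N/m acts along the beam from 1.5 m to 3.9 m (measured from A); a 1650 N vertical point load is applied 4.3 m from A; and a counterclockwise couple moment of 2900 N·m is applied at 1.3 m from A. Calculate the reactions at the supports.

A_x = 0, A_y = 704.8 N, B_y = 1643 N

Resultant of the distributed load: 290.7 × 2.4 = 697.68 N at 2.7 m from A.
Moments about A: B_y·3.7 − (290.7·2.4)·2.7 − 1650·4.3 + 2900 = 0 → B_y = 6078.736/3.7 = 1642.9 ≈ 1643 N.
ΣF_y = 0: A_y + 1642.9 − 290.7·2.4 − 1650 = 0 → A_y = 704.8 N.
ΣF_x = 0: no horizontal applied forces, so A_x = 0.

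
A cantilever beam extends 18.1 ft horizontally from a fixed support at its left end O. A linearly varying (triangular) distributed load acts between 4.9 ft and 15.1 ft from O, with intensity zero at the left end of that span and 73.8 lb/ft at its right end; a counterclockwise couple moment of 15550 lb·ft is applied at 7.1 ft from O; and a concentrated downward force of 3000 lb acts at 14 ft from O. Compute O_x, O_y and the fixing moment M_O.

Resultant of the triangular load: ½ × 73.8 × 10.2 = 376.38 lb, acting at 11.7 ft from O (one-third of the span from the peak).
ΣF_x = 0: O_x = 0.
ΣF_y = 0: O_y − ½·73.8·10.2 − 3000 = 0 → O_y = 3376 lb.
ΣM about O: M_O − (½·73.8·10.2)·11.7 + 15550 − 3000·14 = 0 → M_O = 30850 lb·ft.

O_x = 0, O_y = 3376 lb, M_O = 30850 lb·ft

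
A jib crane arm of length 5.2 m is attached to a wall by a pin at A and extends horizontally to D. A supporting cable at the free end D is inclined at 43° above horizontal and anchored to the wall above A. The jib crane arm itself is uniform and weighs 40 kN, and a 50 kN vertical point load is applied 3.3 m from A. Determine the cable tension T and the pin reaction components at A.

ΣM about A: T·sin43°·5.2 − 40·2.6 − 50·3.3 = 0 → T = 269/(5.2·0.681998) = 75.8518 ≈ 75.85 kN.
ΣF_x = 0: A_x − T·cos43° = 0 → A_x = 75.8518 × 0.731354 = 55.47 kN.
ΣF_y = 0: A_y + T·sin43° − 40 − 50 = 0 → A_y = 90 − 75.8518 × 0.681998 = 38.27 kN.

T = 75.85 kN, A_x = 55.47 kN, A_y = 38.27 kN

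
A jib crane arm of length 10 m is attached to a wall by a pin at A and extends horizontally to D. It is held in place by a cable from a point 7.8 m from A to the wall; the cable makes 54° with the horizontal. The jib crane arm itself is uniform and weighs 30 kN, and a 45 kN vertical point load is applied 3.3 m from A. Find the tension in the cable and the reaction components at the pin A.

ΣM about A: T·sin54°·7.8 − 30·5 − 45·3.3 = 0 → T = 298.5/(7.8·0.809017) = 47.3034 ≈ 47.30 kN.
ΣF_x = 0: A_x − T·cos54° = 0 → A_x = 47.3034 × 0.587785 = 27.80 kN.
ΣF_y = 0: A_y + T·sin54° − 30 − 45 = 0 → A_y = 75 − 47.3034 × 0.809017 = 36.73 kN.

T = 47.30 kN, A_x = 27.80 kN, A_y = 36.73 kN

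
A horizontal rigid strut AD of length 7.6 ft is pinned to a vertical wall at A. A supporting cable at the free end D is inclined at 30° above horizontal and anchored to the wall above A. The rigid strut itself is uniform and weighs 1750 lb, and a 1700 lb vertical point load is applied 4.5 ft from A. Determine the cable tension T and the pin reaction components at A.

ΣM about A: T·sin30°·7.6 − 1750·3.8 − 1700·4.5 = 0 → T = 14300/(7.6·0.5) = 3763.16 ≈ 3763 lb.
ΣF_x = 0: A_x − T·cos30° = 0 → A_x = 3763.16 × 0.866025 = 3259 lb.
ΣF_y = 0: A_y + T·sin30° − 1750 − 1700 = 0 → A_y = 3450 − 3763.16 × 0.5 = 1568 lb.

T = 3763 lb, A_x = 3259 lb, A_y = 1568 lb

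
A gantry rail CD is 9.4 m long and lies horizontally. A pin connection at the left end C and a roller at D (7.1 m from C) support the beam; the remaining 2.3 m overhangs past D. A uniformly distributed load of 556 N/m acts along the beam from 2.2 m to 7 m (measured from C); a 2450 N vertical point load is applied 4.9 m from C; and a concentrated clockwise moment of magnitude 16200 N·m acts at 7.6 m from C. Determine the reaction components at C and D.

Resultant of the distributed load: 556 × 4.8 = 2668.8 N at 4.6 m from C.
Moments about C: D_y·7.1 − (556·4.8)·4.6 − 2450·4.9 − 16200 = 0 → D_y = 40481.48/7.1 = 5701.62 ≈ 5702 N.
ΣF_y = 0: C_y + 5701.62 − 556·4.8 − 2450 = 0 → C_y = -582.8 N.
ΣF_x = 0: no horizontal applied forces, so C_x = 0.

C_x = 0, C_y = -582.8 N, D_y = 5702 N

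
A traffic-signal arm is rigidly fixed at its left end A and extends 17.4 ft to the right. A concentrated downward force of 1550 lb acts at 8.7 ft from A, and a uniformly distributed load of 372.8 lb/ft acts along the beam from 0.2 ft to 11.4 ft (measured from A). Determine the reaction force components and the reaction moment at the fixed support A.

Resultant of the distributed load: 372.8 × 11.2 = 4175.36 lb at 5.8 ft from A.
ΣF_x = 0: A_x = 0.
ΣF_y = 0: A_y − 1550 − 372.8·11.2 = 0 → A_y = 5725 lb.
ΣM about A: M_A − 1550·8.7 − (372.8·11.2)·5.8 = 0 → M_A = 37700 lb·ft.

A_x = 0, A_y = 5725 lb, M_A = 37700 lb·ft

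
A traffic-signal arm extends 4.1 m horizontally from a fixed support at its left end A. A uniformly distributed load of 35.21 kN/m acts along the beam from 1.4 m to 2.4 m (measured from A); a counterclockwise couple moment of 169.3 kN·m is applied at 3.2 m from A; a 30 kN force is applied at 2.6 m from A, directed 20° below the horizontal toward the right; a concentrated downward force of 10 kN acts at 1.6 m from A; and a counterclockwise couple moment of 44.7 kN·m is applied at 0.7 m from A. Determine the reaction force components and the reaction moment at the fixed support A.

Resultant of the distributed load: 35.21 × 1 = 35.21 kN at 1.9 m from A.
ΣF_x = 0: A_x + 30·cos20° = 0 → A_x = -28.19 kN.
ΣF_y = 0: A_y − 35.21·1 − 30·sin20° − 10 = 0 → A_y = 55.47 kN.
ΣM about A: M_A − (35.21·1)·1.9 + 169.3 − 30·sin20°·2.6 − 10·1.6 + 44.7 = 0 → M_A = -104.4 kN·m.

A_x = -28.19 kN, A_y = 55.47 kN, M_A = -104.4 kN·m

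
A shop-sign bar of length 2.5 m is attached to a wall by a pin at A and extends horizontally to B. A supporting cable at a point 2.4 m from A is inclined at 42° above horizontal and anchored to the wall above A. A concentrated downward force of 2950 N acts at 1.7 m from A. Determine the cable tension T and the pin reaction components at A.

ΣM about A: T·sin42°·2.4 − 2950·1.7 = 0 → T = 5015/(2.4·0.669131) = 3122.83 ≈ 3123 N.
ΣF_x = 0: A_x − T·cos42° = 0 → A_x = 3122.83 × 0.743145 = 2321 N.
ΣF_y = 0: A_y + T·sin42° − 2950 = 0 → A_y = 2950 − 3122.83 × 0.669131 = 860.4 N.

T = 3123 N, A_x = 2321 N, A_y = 860.4 N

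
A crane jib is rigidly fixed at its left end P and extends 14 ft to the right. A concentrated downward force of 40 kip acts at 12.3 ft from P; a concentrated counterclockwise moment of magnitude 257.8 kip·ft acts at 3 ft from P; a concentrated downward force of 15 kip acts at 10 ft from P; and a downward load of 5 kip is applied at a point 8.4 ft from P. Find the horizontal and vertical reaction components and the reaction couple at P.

P_x = 0, P_y = 60.00 kip, M_P = 426.2 kip·ft

ΣF_x = 0: P_x = 0.
ΣF_y = 0: P_y − 40 − 15 − 5 = 0 → P_y = 60.00 kip.
ΣM about P: M_P − 40·12.3 + 257.8 − 15·10 − 5·8.4 = 0 → M_P = 426.2 kip·ft.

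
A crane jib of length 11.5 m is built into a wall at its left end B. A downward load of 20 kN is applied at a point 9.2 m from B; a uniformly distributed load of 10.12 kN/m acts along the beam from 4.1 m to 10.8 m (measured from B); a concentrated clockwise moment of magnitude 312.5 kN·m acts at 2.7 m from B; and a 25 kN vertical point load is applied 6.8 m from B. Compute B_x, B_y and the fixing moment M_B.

Resultant of the distributed load: 10.12 × 6.7 = 67.804 kN at 7.45 m from B.
ΣF_x = 0: B_x = 0.
ΣF_y = 0: B_y − 20 − 10.12·6.7 − 25 = 0 → B_y = 112.8 kN.
ΣM about B: M_B − 20·9.2 − (10.12·6.7)·7.45 − 312.5 − 25·6.8 = 0 → M_B = 1172 kN·m.

B_x = 0, B_y = 112.8 kN, M_B = 1172 kN·m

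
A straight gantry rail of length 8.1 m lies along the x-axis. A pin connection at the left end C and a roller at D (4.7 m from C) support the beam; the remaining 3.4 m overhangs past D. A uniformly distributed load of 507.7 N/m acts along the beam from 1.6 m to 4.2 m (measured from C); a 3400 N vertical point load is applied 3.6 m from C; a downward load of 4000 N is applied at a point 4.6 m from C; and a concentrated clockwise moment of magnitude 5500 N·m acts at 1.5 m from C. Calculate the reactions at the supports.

C_x = 0, C_y = 216.2 N, D_y = 8504 N

Resultant of the distributed load: 507.7 × 2.6 = 1320.02 N at 2.9 m from C.
ΣM about C: D_y·4.7 − (507.7·2.6)·2.9 − 3400·3.6 − 4000·4.6 − 5500 = 0 → D_y = 39968.058/4.7 = 8503.84 ≈ 8504 N.
ΣF_y = 0: C_y + 8503.84 − 507.7·2.6 − 3400 − 4000 = 0 → C_y = 216.2 N.
ΣF_x = 0: no horizontal applied forces, so C_x = 0.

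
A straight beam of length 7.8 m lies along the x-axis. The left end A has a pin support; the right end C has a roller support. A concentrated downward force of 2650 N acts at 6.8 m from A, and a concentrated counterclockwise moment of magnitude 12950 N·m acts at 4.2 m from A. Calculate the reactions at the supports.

ΣM about A: C_y·7.8 − 2650·6.8 + 12950 = 0 → C_y = 5070/7.8 = 650.0 N.
ΣF_y = 0: A_y + 650 − 2650 = 0 → A_y = 2000 N.
ΣF_x = 0: no horizontal applied forces, so A_x = 0.

A_x = 0, A_y = 2000 N, C_y = 650.0 N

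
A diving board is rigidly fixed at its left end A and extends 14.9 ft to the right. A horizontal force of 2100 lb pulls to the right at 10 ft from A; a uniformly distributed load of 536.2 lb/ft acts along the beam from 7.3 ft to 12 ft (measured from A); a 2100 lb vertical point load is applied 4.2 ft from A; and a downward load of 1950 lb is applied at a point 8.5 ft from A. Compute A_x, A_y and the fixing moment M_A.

Resultant of the distributed load: 536.2 × 4.7 = 2520.14 lb at 9.65 ft from A.
ΣF_x = 0: A_x + 2100 = 0 → A_x = -2100 lb.
ΣF_y = 0: A_y − 536.2·4.7 − 2100 − 1950 = 0 → A_y = 6570 lb.
ΣM about A: M_A − (536.2·4.7)·9.65 − 2100·4.2 − 1950·8.5 = 0 → M_A = 49710 lb·ft.

A_x = -2100 lb, A_y = 6570 lb, M_A = 49710 lb·ft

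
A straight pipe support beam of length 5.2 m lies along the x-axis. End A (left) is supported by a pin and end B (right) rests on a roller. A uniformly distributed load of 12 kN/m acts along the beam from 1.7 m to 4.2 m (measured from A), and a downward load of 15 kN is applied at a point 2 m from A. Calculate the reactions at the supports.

Resultant of the distributed load: 12 × 2.5 = 30 kN at 2.95 m from A.
Taking moments about A: B_y·5.2 − (12·2.5)·2.95 − 15·2 = 0 → B_y = 118.5/5.2 = 22.7885 ≈ 22.79 kN.
ΣF_y = 0: A_y + 22.7885 − 12·2.5 − 15 = 0 → A_y = 22.21 kN.
ΣF_x = 0: no horizontal applied forces, so A_x = 0.

A_x = 0, A_y = 22.21 kN, B_y = 22.79 kN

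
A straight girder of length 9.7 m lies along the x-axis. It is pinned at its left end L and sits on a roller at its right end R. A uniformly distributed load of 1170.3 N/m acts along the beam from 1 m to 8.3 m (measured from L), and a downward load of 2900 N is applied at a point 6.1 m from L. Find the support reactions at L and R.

Resultant of the distributed load: 1170.3 × 7.3 = 8543.19 N at 4.65 m from L.
Moments about L: R_y·9.7 − (1170.3·7.3)·4.65 − 2900·6.1 = 0 → R_y = 57415.8335/9.7 = 5919.16 ≈ 5919 N.
ΣF_y = 0: L_y + 5919.16 − 1170.3·7.3 − 2900 = 0 → L_y = 5524 N.
ΣF_x = 0: no horizontal applied forces, so L_x = 0.

L_x = 0, L_y = 5524 N, R_y = 5919 N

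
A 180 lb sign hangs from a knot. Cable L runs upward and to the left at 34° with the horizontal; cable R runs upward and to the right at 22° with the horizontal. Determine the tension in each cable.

T_L = 201.3 lb, T_R = 180.0 lb

ΣF_x = 0: −T_L·cos34° + T_R·cos22° = 0 → T_R = 0.894146·T_L.
ΣF_y = 0: T_L·sin34° + T_R·sin22° = 180.
Substitute: T_L·(0.559193 + 0.894146·0.374607) = 180 → T_L = 201.309 ≈ 201.3 lb.
Then T_R = 0.894146 × 201.309 = 180.0 lb.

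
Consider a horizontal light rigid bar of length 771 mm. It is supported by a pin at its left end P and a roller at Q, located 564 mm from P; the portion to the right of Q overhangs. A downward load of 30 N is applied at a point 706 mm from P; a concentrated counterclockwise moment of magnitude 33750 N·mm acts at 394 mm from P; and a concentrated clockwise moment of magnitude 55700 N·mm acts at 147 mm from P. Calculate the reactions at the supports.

P_x = 0, P_y = -46.47 N, Q_y = 76.47 N

ΣM about P: Q_y·564 − 30·706 + 33750 − 55700 = 0 → Q_y = 43130/564 = 76.4716 ≈ 76.47 N.
ΣF_y = 0: P_y + 76.4716 − 30 = 0 → P_y = -46.47 N.
ΣF_x = 0: no horizontal applied forces, so P_x = 0.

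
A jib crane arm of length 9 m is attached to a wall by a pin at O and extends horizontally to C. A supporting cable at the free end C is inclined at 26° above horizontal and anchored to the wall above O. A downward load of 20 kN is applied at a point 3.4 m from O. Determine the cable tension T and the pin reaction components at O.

ΣM about O: T·sin26°·9 − 20·3.4 = 0 → T = 68/(9·0.438371) = 17.2355 ≈ 17.24 kN.
ΣF_x = 0: O_x − T·cos26° = 0 → O_x = 17.2355 × 0.898794 = 15.49 kN.
ΣF_y = 0: O_y + T·sin26° − 20 = 0 → O_y = 20 − 17.2355 × 0.438371 = 12.44 kN.

T = 17.24 kN, O_x = 15.49 kN, O_y = 12.44 kN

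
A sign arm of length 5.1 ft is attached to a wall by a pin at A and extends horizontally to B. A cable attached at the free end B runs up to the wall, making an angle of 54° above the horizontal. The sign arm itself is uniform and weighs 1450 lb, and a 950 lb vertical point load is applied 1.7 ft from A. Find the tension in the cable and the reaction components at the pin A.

T = 1288 lb, A_x = 756.8 lb, A_y = 1358 lb

ΣM about A: T·sin54°·5.1 − 1450·2.55 − 950·1.7 = 0 → T = 5312.5/(5.1·0.809017) = 1287.57 ≈ 1288 lb.
ΣF_x = 0: A_x − T·cos54° = 0 → A_x = 1287.57 × 0.587785 = 756.8 lb.
ΣF_y = 0: A_y + T·sin54° − 1450 − 950 = 0 → A_y = 2400 − 1287.57 × 0.809017 = 1358 lb.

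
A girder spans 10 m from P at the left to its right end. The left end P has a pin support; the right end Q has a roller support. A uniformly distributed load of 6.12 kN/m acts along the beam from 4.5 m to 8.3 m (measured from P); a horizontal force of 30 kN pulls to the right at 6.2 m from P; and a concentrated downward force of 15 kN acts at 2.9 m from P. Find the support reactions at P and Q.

P_x = -30.00 kN, P_y = 19.02 kN, Q_y = 19.23 kN

Resultant of the distributed load: 6.12 × 3.8 = 23.256 kN at 6.4 m from P.
ΣM about P: Q_y·10 − (6.12·3.8)·6.4 − 15·2.9 = 0 → Q_y = 192.3384/10 = 19.2338 ≈ 19.23 kN.
ΣF_y = 0: P_y + 19.2338 − 6.12·3.8 − 15 = 0 → P_y = 19.02 kN.
ΣF_x = 0: P_x + 30 = 0 → P_x = -30.00 kN.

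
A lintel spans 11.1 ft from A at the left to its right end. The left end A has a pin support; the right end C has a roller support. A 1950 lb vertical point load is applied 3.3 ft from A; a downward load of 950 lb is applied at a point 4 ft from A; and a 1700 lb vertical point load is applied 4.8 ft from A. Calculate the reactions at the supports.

Taking moments about A: C_y·11.1 − 1950·3.3 − 950·4 − 1700·4.8 = 0 → C_y = 18395/11.1 = 1657.21 ≈ 1657 lb.
ΣF_y = 0: A_y + 1657.21 − 1950 − 950 − 1700 = 0 → A_y = 2943 lb.
ΣF_x = 0: no horizontal applied forces, so A_x = 0.

A_x = 0, A_y = 2943 lb, C_y = 1657 lb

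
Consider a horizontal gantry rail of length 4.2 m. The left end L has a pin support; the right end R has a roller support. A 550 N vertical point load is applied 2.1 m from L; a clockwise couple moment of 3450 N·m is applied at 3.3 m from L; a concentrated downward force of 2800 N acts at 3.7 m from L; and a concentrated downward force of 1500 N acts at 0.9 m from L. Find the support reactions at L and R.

L_x = 0, L_y = 965.5 N, R_y = 3885 N

ΣM about L: R_y·4.2 − 550·2.1 − 3450 − 2800·3.7 − 1500·0.9 = 0 → R_y = 16315/4.2 = 3884.52 ≈ 3885 N.
ΣF_y = 0: L_y + 3884.52 − 550 − 2800 − 1500 = 0 → L_y = 965.5 N.
ΣF_x = 0: no horizontal applied forces, so L_x = 0.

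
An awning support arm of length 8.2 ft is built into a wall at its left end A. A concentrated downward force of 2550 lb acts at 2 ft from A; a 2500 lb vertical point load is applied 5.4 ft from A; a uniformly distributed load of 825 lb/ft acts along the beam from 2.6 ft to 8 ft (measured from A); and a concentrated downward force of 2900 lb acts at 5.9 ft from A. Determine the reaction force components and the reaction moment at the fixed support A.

Resultant of the distributed load: 825 × 5.4 = 4455 lb at 5.3 ft from A.
ΣF_x = 0: A_x = 0.
ΣF_y = 0: A_y − 2550 − 2500 − 825·5.4 − 2900 = 0 → A_y = 12400 lb.
ΣM about A: M_A − 2550·2 − 2500·5.4 − (825·5.4)·5.3 − 2900·5.9 = 0 → M_A = 59320 lb·ft.

A_x = 0, A_y = 12400 lb, M_A = 59320 lb·ft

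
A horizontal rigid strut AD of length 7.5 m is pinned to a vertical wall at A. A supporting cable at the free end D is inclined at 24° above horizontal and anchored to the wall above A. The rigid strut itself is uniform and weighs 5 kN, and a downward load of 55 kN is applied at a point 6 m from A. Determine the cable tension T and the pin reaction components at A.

T = 114.3 kN, A_x = 104.4 kN, A_y = 13.50 kN

ΣM about A: T·sin24°·7.5 − 5·3.75 − 55·6 = 0 → T = 348.75/(7.5·0.406737) = 114.324 ≈ 114.3 kN.
ΣF_x = 0: A_x − T·cos24° = 0 → A_x = 114.324 × 0.913545 = 104.4 kN.
ΣF_y = 0: A_y + T·sin24° − 5 − 55 = 0 → A_y = 60 − 114.324 × 0.406737 = 13.50 kN.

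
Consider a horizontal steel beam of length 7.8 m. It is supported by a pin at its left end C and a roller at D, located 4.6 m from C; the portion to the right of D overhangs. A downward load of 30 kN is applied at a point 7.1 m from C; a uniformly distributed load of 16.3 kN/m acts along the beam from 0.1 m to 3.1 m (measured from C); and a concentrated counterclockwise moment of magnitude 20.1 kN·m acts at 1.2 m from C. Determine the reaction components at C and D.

Resultant of the distributed load: 16.3 × 3 = 48.9 kN at 1.6 m from C.
Moments about C: D_y·4.6 − 30·7.1 − (16.3·3)·1.6 + 20.1 = 0 → D_y = 271.14/4.6 = 58.9435 ≈ 58.94 kN.
ΣF_y = 0: C_y + 58.9435 − 30 − 16.3·3 = 0 → C_y = 19.96 kN.
ΣF_x = 0: no horizontal applied forces, so C_x = 0.

C_x = 0, C_y = 19.96 kN, D_y = 58.94 kN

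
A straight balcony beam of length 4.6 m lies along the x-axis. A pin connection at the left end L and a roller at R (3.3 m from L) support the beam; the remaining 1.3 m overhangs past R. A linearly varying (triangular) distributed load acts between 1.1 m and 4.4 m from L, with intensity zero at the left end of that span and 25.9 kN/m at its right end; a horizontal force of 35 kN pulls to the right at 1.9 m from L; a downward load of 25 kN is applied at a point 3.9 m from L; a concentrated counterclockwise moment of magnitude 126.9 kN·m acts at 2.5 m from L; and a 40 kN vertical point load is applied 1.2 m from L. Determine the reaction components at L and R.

Resultant of the triangular load: ½ × 25.9 × 3.3 = 42.735 kN, acting at 3.3 m from L (one-third of the span from the peak).
Taking moments about L: R_y·3.3 − (½·25.9·3.3)·3.3 − 25·3.9 + 126.9 − 40·1.2 = 0 → R_y = 159.6255/3.3 = 48.3714 ≈ 48.37 kN.
ΣF_y = 0: L_y + 48.3714 − ½·25.9·3.3 − 25 − 40 = 0 → L_y = 59.36 kN.
ΣF_x = 0: L_x + 35 = 0 → L_x = -35.00 kN.

L_x = -35.00 kN, L_y = 59.36 kN, R_y = 48.37 kN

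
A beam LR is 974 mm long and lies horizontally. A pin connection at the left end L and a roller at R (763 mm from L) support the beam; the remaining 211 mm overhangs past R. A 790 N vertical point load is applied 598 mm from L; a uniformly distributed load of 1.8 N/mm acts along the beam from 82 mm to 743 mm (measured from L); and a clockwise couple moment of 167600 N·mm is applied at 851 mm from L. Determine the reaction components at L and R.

L_x = 0, L_y = 497.7 N, R_y = 1482 N

Resultant of the distributed load: 1.8 × 661 = 1189.8 N at 412.5 mm from L.
Moments about L: R_y·763 − 790·598 − (1.8·661)·412.5 − 167600 = 0 → R_y = 1130812.5/763 = 1482.06 ≈ 1482 N.
ΣF_y = 0: L_y + 1482.06 − 790 − 1.8·661 = 0 → L_y = 497.7 N.
ΣF_x = 0: no horizontal applied forces, so L_x = 0.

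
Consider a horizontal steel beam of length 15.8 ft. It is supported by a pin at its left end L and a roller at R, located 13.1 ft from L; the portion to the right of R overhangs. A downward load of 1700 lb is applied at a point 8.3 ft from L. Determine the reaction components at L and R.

L_x = 0, L_y = 622.9 lb, R_y = 1077 lb

ΣM about L: R_y·13.1 − 1700·8.3 = 0 → R_y = 14110/13.1 = 1077.1 ≈ 1077 lb.
ΣF_y = 0: L_y + 1077.1 − 1700 = 0 → L_y = 622.9 lb.
ΣF_x = 0: no horizontal applied forces, so L_x = 0.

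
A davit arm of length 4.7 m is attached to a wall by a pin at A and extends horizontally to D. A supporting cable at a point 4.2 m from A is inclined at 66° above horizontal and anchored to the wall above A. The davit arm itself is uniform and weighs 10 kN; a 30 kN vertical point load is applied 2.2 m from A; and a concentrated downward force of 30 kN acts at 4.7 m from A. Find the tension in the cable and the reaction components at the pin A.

T = 60.07 kN, A_x = 24.43 kN, A_y = 15.12 kN

ΣM about A: T·sin66°·4.2 − 10·2.35 − 30·2.2 − 30·4.7 = 0 → T = 230.5/(4.2·0.913545) = 60.0747 ≈ 60.07 kN.
ΣF_x = 0: A_x − T·cos66° = 0 → A_x = 60.0747 × 0.406737 = 24.43 kN.
ΣF_y = 0: A_y + T·sin66° − 10 − 30 − 30 = 0 → A_y = 70 − 60.0747 × 0.913545 = 15.12 kN.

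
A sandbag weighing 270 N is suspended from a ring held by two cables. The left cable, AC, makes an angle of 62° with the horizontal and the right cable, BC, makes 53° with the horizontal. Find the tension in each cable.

T_AC = 179.3 N, T_BC = 139.9 N

ΣF_x = 0: −T_AC·cos62° + T_BC·cos53° = 0 → T_BC = 0.780093·T_AC.
ΣF_y = 0: T_AC·sin62° + T_BC·sin53° = 270.
Substitute: T_AC·(0.882948 + 0.780093·0.798636) = 270 → T_AC = 179.288 ≈ 179.3 N.
Then T_BC = 0.780093 × 179.288 = 139.9 N.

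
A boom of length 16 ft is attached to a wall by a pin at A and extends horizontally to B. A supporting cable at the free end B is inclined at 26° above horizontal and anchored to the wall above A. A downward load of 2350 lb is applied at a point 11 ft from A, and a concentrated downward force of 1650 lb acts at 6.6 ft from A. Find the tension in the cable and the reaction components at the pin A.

T = 5238 lb, A_x = 4708 lb, A_y = 1704 lb

ΣM about A: T·sin26°·16 − 2350·11 − 1650·6.6 = 0 → T = 36740/(16·0.438371) = 5238.14 ≈ 5238 lb.
ΣF_x = 0: A_x − T·cos26° = 0 → A_x = 5238.14 × 0.898794 = 4708 lb.
ΣF_y = 0: A_y + T·sin26° − 2350 − 1650 = 0 → A_y = 4000 − 5238.14 × 0.438371 = 1704 lb.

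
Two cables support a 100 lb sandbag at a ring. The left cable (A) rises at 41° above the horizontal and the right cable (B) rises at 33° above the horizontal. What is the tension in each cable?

T_A = 87.25 lb, T_B = 78.51 lb

ΣF_x = 0: −T_A·cos41° + T_B·cos33° = 0 → T_B = 0.899888·T_A.
ΣF_y = 0: T_A·sin41° + T_B·sin33° = 100.
Substitute: T_A·(0.656059 + 0.899888·0.544639) = 100 → T_A = 87.2469 ≈ 87.25 lb.
Then T_B = 0.899888 × 87.2469 = 78.51 lb.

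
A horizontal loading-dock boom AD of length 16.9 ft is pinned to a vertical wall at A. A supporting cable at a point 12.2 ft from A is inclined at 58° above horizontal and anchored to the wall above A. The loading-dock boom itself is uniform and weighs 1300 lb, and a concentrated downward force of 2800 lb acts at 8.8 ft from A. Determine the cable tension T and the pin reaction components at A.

ΣM about A: T·sin58°·12.2 − 1300·8.45 − 2800·8.8 = 0 → T = 35625/(12.2·0.848048) = 3443.3 ≈ 3443 lb.
ΣF_x = 0: A_x − T·cos58° = 0 → A_x = 3443.3 × 0.529919 = 1825 lb.
ΣF_y = 0: A_y + T·sin58° − 1300 − 2800 = 0 → A_y = 4100 − 3443.3 × 0.848048 = 1180 lb.

T = 3443 lb, A_x = 1825 lb, A_y = 1180 lb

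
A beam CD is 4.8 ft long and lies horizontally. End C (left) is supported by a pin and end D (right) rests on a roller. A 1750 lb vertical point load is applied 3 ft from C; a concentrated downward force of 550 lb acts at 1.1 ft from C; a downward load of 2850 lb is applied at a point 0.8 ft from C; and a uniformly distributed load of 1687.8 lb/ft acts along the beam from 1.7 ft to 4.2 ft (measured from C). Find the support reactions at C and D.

C_x = 0, C_y = 5081 lb, D_y = 4288 lb

Resultant of the distributed load: 1687.8 × 2.5 = 4219.5 lb at 2.95 ft from C.
ΣM about C: D_y·4.8 − 1750·3 − 550·1.1 − 2850·0.8 − (1687.8·2.5)·2.95 = 0 → D_y = 20582.525/4.8 = 4288.03 ≈ 4288 lb.
ΣF_y = 0: C_y + 4288.03 − 1750 − 550 − 2850 − 1687.8·2.5 = 0 → C_y = 5081 lb.
ΣF_x = 0: no horizontal applied forces, so C_x = 0.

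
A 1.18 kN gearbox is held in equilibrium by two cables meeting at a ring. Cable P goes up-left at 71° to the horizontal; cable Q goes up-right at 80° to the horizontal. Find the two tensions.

T_P = 0.4227 kN, T_Q = 0.7924 kN

ΣF_x = 0: −T_P·cos71° + T_Q·cos80° = 0 → T_Q = 1.87487·T_P.
ΣF_y = 0: T_P·sin71° + T_Q·sin80° = 1.18.
Substitute: T_P·(0.945519 + 1.87487·0.984808) = 1.18 → T_P = 0.42265 ≈ 0.4227 kN.
Then T_Q = 1.87487 × 0.42265 = 0.7924 kN.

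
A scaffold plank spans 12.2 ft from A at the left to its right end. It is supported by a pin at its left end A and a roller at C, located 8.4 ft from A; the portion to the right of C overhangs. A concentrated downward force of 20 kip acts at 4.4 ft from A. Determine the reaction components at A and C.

Taking moments about A: C_y·8.4 − 20·4.4 = 0 → C_y = 88/8.4 = 10.4762 ≈ 10.48 kip.
ΣF_y = 0: A_y + 10.4762 − 20 = 0 → A_y = 9.524 kip.
ΣF_x = 0: no horizontal applied forces, so A_x = 0.

A_x = 0, A_y = 9.524 kip, C_y = 10.48 kip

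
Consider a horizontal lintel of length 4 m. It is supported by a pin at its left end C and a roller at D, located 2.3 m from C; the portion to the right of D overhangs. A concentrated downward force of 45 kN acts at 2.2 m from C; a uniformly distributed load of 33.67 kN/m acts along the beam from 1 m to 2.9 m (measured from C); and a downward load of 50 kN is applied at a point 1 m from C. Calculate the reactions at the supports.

C_x = 0, C_y = 39.95 kN, D_y = 119.0 kN

Resultant of the distributed load: 33.67 × 1.9 = 63.973 kN at 1.95 m from C.
ΣM about C: D_y·2.3 − 45·2.2 − (33.67·1.9)·1.95 − 50·1 = 0 → D_y = 273.74735/2.3 = 119.021 ≈ 119.0 kN.
ΣF_y = 0: C_y + 119.021 − 45 − 33.67·1.9 − 50 = 0 → C_y = 39.95 kN.
ΣF_x = 0: no horizontal applied forces, so C_x = 0.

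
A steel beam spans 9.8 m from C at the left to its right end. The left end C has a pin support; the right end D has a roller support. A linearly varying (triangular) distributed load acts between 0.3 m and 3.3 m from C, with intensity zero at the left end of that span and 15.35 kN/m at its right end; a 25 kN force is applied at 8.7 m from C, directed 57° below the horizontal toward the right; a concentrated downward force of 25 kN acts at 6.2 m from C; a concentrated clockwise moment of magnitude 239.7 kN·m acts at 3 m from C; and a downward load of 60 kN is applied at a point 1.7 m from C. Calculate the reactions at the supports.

C_x = -13.62 kN, C_y = 54.29 kN, D_y = 74.70 kN

Resultant of the triangular load: ½ × 15.35 × 3 = 23.025 kN, acting at 2.3 m from C (one-third of the span from the peak).
Taking moments about C: D_y·9.8 − (½·15.35·3)·2.3 − 25·sin57°·8.7 − 25·6.2 − 239.7 − 60·1.7 = 0 → D_y = 732.068/9.8 = 74.7008 ≈ 74.70 kN.
ΣF_y = 0: C_y + 74.7008 − ½·15.35·3 − 25·sin57° − 25 − 60 = 0 → C_y = 54.29 kN.
ΣF_x = 0: C_x + 25·cos57° = 0 → C_x = -13.62 kN.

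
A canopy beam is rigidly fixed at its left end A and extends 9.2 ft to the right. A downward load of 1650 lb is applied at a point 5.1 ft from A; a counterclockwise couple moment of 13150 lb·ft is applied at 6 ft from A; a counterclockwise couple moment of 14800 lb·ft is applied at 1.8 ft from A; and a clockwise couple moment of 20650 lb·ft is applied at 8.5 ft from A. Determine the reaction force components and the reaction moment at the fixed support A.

A_x = 0, A_y = 1650 lb, M_A = 1115 lb·ft

ΣF_x = 0: A_x = 0.
ΣF_y = 0: A_y − 1650 = 0 → A_y = 1650 lb.
ΣM about A: M_A − 1650·5.1 + 13150 + 14800 − 20650 = 0 → M_A = 1115 lb·ft.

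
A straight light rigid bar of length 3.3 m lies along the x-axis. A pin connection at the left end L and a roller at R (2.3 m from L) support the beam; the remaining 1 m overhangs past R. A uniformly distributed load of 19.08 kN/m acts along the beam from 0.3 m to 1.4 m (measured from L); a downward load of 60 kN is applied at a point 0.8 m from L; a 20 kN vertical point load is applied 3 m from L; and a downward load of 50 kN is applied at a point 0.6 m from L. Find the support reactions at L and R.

Resultant of the distributed load: 19.08 × 1.1 = 20.988 kN at 0.85 m from L.
Moments about L: R_y·2.3 − (19.08·1.1)·0.85 − 60·0.8 − 20·3 − 50·0.6 = 0 → R_y = 155.8398/2.3 = 67.7564 ≈ 67.76 kN.
ΣF_y = 0: L_y + 67.7564 − 19.08·1.1 − 60 − 20 − 50 = 0 → L_y = 83.23 kN.
ΣF_x = 0: no horizontal applied forces, so L_x = 0.

L_x = 0, L_y = 83.23 kN, R_y = 67.76 kN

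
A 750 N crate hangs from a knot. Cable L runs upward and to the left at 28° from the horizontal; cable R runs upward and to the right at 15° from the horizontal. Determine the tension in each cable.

T_L = 1062 N, T_R = 971.0 N

ΣF_x = 0: −T_L·cos28° + T_R·cos15° = 0 → T_R = 0.914095·T_L.
ΣF_y = 0: T_L·sin28° + T_R·sin15° = 750.
Substitute: T_L·(0.469472 + 0.914095·0.258819) = 750 → T_L = 1062.24 ≈ 1062 N.
Then T_R = 0.914095 × 1062.24 = 971.0 N.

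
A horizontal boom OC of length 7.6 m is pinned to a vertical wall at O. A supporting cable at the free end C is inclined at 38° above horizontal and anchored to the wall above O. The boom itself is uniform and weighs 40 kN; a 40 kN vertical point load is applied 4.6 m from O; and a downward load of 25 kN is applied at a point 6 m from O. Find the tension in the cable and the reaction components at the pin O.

T = 103.9 kN, O_x = 81.85 kN, O_y = 41.05 kN

ΣM about O: T·sin38°·7.6 − 40·3.8 − 40·4.6 − 25·6 = 0 → T = 486/(7.6·0.615661) = 103.868 ≈ 103.9 kN.
ΣF_x = 0: O_x − T·cos38° = 0 → O_x = 103.868 × 0.788011 = 81.85 kN.
ΣF_y = 0: O_y + T·sin38° − 40 − 40 − 25 = 0 → O_y = 105 − 103.868 × 0.615661 = 41.05 kN.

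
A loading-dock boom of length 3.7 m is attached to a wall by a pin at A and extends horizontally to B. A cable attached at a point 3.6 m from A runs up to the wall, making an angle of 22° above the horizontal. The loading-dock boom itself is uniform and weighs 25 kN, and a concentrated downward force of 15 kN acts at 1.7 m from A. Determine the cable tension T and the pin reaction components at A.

T = 53.20 kN, A_x = 49.33 kN, A_y = 20.07 kN

ΣM about A: T·sin22°·3.6 − 25·1.85 − 15·1.7 = 0 → T = 71.75/(3.6·0.374607) = 53.2039 ≈ 53.20 kN.
ΣF_x = 0: A_x − T·cos22° = 0 → A_x = 53.2039 × 0.927184 = 49.33 kN.
ΣF_y = 0: A_y + T·sin22° − 25 − 15 = 0 → A_y = 40 − 53.2039 × 0.374607 = 20.07 kN.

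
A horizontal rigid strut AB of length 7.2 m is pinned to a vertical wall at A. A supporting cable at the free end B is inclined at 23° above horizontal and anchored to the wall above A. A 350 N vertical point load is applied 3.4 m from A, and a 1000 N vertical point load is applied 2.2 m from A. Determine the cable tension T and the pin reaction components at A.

T = 1205 N, A_x = 1109 N, A_y = 879.2 N

ΣM about A: T·sin23°·7.2 − 350·3.4 − 1000·2.2 = 0 → T = 3390/(7.2·0.390731) = 1205.01 ≈ 1205 N.
ΣF_x = 0: A_x − T·cos23° = 0 → A_x = 1205.01 × 0.920505 = 1109 N.
ΣF_y = 0: A_y + T·sin23° − 350 − 1000 = 0 → A_y = 1350 − 1205.01 × 0.390731 = 879.2 N.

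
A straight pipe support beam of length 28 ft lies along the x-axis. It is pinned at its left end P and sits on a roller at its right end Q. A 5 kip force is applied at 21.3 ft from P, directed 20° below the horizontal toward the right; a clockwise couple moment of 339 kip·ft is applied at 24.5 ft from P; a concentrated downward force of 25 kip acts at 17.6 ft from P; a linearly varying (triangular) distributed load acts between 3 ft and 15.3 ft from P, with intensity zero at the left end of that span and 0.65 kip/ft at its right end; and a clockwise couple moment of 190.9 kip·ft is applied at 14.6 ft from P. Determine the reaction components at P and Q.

Resultant of the triangular load: ½ × 0.65 × 12.3 = 3.9975 kip, acting at 11.2 ft from P (one-third of the span from the peak).
Taking moments about P: Q_y·28 − 5·sin20°·21.3 − 339 − 25·17.6 − (½·0.65·12.3)·11.2 − 190.9 = 0 → Q_y = 1051.1/28 = 37.5393 ≈ 37.54 kip.
ΣF_y = 0: P_y + 37.5393 − 5·sin20° − 25 − ½·0.65·12.3 = 0 → P_y = -6.832 kip.
ΣF_x = 0: P_x + 5·cos20° = 0 → P_x = -4.698 kip.

P_x = -4.698 kip, P_y = -6.832 kip, Q_y = 37.54 kip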